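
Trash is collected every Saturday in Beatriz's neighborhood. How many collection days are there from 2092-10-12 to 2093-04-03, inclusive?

24

2092-10-12 is a Sunday.
The range spans 174 days (inclusive of both endpoints).
174 = 7 × 24 + 6, so there are 24 full weeks plus 6 extra days.
Each full week contributes one Saturday: 24 so far.
The 6 extra days are Sun, Mon, Tue, Wed, Thu, Fri — none qualify.
Total: 24 + 0 = 24.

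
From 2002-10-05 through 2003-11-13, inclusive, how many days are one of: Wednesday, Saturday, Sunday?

2002-10-05 is a Saturday.
From 2002-10-05 to 2003-11-13 is 405 days inclusive.
405 = 7 × 57 + 6, so there are 57 full weeks plus 6 extra days.
Each full week contributes 3 days from the set (Wed, Sat, Sun): 57 × 3 = 171.
The 6 extra days are Saturday, Sunday, Monday, Tuesday, Wednesday, Thursday — 3 of them qualify.
Total: 171 + 3 = 174.

174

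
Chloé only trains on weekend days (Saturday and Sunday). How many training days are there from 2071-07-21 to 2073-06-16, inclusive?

2071-07-21 is a Tuesday.
The range spans 697 days (inclusive of both endpoints).
697 = 7 × 99 + 4, so there are 99 full weeks plus 4 extra days.
Each full week contributes 2 weekend days (Sat, Sun): 99 × 2 = 198.
The 4 extra days are Tuesday, Wednesday, Thursday, Friday — none qualify.
Total: 198 + 0 = 198.

198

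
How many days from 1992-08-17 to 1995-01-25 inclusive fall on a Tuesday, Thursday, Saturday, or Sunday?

509

1992-08-17 is a Monday.
That's 892 days from start to end, counting both.
892 = 7 × 127 + 3, so there are 127 full weeks plus 3 extra days.
Each full week contributes 4 days from the set (Tue, Thu, Sat, Sun): 127 × 4 = 508.
The 3 extra days are Mon, Tue, Wed — 1 of them qualifies.
Total: 508 + 1 = 509.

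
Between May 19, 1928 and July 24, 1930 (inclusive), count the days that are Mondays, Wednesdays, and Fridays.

341

May 19, 1928 is a Saturday.
The range spans 797 days (inclusive of both endpoints).
797 = 7 × 113 + 6, so there are 113 full weeks plus 6 extra days.
Each full week contributes 3 days from the set (Mon, Wed, Fri): 113 × 3 = 339.
The 6 extra days are Sat, Sun, Mon, Tue, Wed, Thu — 2 of them qualify.
Total: 339 + 2 = 341.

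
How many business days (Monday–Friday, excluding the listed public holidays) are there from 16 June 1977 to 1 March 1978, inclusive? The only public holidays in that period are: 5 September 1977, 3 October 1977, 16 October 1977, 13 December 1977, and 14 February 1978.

16 June 1977 is a Thursday.
From 16 June 1977 to 1 March 1978 is 259 days inclusive.
259 = 7 × 37, so the span is exactly 37 full weeks.
Each full week contributes 5 weekdays (Mon–Fri): 37 × 5 = 185.
Holidays: 5 September 1977 (Mon); 3 October 1977 (Mon); 16 October 1977 (Sun); 13 December 1977 (Tue); 14 February 1978 (Tue).
4 of the 5 holidays fall on weekdays; the rest are weekends and were already excluded.
Business days: 185 − 4 = 181.

181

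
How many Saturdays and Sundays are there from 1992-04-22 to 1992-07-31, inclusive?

1992-04-22 is a Wednesday.
That's 101 days from start to end, counting both.
101 = 7 × 14 + 3, so there are 14 full weeks plus 3 extra days.
Each full week contributes 2 weekend days (Sat, Sun): 14 × 2 = 28.
The 3 extra days are Wed, Thu, Fri — none qualify.
Total: 28 + 0 = 28.

28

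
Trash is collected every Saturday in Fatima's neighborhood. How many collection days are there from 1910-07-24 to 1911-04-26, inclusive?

1910-07-24 is a Sunday.
From 1910-07-24 to 1911-04-26 is 277 days inclusive.
277 = 7 × 39 + 4, so there are 39 full weeks plus 4 extra days.
Each full week contributes one Saturday: 39 so far.
The 4 extra days are Sunday, Monday, Tuesday, Wednesday — none qualify.
Total: 39 + 0 = 39.

39 Saturdays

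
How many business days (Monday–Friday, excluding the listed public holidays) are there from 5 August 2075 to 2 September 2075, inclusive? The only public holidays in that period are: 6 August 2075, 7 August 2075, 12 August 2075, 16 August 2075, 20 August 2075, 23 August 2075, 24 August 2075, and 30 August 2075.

14

5 August 2075 is a Monday.
The range spans 29 days (inclusive of both endpoints).
29 = 7 × 4 + 1, so there are 4 full weeks plus 1 extra day.
Each full week contributes 5 weekdays (Mon–Fri): 4 × 5 = 20.
The 1 extra day is Mon — 1 of them qualifies.
Total: 20 + 1 = 21.
Holidays: 6 August 2075 (Tue); 7 August 2075 (Wed); 12 August 2075 (Mon); 16 August 2075 (Fri); 20 August 2075 (Tue); 23 August 2075 (Fri); 24 August 2075 (Sat); 30 August 2075 (Fri).
7 of the 8 holidays fall on weekdays; the rest are weekends and were already excluded.
Business days: 21 − 7 = 14.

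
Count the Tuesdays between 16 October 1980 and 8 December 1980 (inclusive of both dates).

16 October 1980 is a Thursday.
That's 54 days from start to end, counting both.
54 = 7 × 7 + 5, so there are 7 full weeks plus 5 extra days.
Each full week contributes one Tuesday: 7 so far.
The 5 extra days are Thu, Fri, Sat, Sun, Mon — none qualify.
Total: 7 + 0 = 7.

7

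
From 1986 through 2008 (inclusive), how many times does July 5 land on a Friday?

3

Day of week of July 5 in each year:
1986: Sat, 1987: Sun, 1988: Tue, 1989: Wed, 1990: Thu, 1991: Fri ✓, 1992: Sun, 1993: Mon, 1994: Tue, 1995: Wed, 1996: Fri ✓, 1997: Sat, 1998: Sun, 1999: Mon, 2000: Wed, 2001: Thu, 2002: Fri ✓, 2003: Sat, 2004: Mon, 2005: Tue, 2006: Wed, 2007: Thu, 2008: Sat
Fridays: 1991, 1996, 2002.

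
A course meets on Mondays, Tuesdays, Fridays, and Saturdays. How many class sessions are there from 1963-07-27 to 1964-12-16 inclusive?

1963-07-27 is a Saturday.
The range spans 509 days (inclusive of both endpoints).
509 = 7 × 72 + 5, so there are 72 full weeks plus 5 extra days.
Each full week contributes 4 days from the set (Mon, Tue, Fri, Sat): 72 × 4 = 288.
The 5 extra days are Sat, Sun, Mon, Tue, Wed — 3 of them qualify.
Total: 288 + 3 = 291.

291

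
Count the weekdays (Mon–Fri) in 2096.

Jan 1, 2096 is a Sunday.
From Jan 1, 2096 to Dec 31, 2096 is 366 days inclusive.
366 = 7 × 52 + 2, so there are 52 full weeks plus 2 extra days.
Each full week contributes 5 weekdays (Mon–Fri): 52 × 5 = 260.
The 2 extra days are Sunday, Monday — 1 of them qualifies.
Total: 260 + 1 = 261.

261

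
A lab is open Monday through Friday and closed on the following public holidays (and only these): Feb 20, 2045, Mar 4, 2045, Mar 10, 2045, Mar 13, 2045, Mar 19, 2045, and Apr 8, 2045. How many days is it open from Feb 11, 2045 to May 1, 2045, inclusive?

Feb 11, 2045 is a Saturday.
From Feb 11, 2045 to May 1, 2045 is 80 days inclusive.
80 = 7 × 11 + 3, so there are 11 full weeks plus 3 extra days.
Each full week contributes 5 weekdays (Mon–Fri): 11 × 5 = 55.
The 3 extra days are Saturday, Sunday, Monday — 1 of them qualifies.
Total: 55 + 1 = 56.
Holidays: Feb 20, 2045 (Mon); Mar 4, 2045 (Sat); Mar 10, 2045 (Fri); Mar 13, 2045 (Mon); Mar 19, 2045 (Sun); Apr 8, 2045 (Sat).
3 of the 6 holidays fall on weekdays; the rest are weekends and were already excluded.
Business days: 56 − 3 = 53.

53 working days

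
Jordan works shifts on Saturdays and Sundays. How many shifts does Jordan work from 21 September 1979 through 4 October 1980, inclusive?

21 September 1979 is a Friday.
From 21 September 1979 to 4 October 1980 is 380 days inclusive.
380 = 7 × 54 + 2, so there are 54 full weeks plus 2 extra days.
Each full week contributes 2 days from the set (Sat, Sun): 54 × 2 = 108.
The 2 extra days are Friday, Saturday — 1 of them qualifies.
Total: 108 + 1 = 109.

109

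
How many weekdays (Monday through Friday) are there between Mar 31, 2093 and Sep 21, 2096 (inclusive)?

909 weekdays

Mar 31, 2093 is a Tuesday.
That's 1271 days from start to end, counting both.
1271 = 7 × 181 + 4, so there are 181 full weeks plus 4 extra days.
Each full week contributes 5 weekdays (Mon–Fri): 181 × 5 = 905.
The 4 extra days are Tuesday, Wednesday, Thursday, Friday — 4 of them qualify.
Total: 905 + 4 = 909.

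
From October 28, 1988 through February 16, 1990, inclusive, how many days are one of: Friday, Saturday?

137

October 28, 1988 is a Friday.
The range spans 477 days (inclusive of both endpoints).
477 = 7 × 68 + 1, so there are 68 full weeks plus 1 extra day.
Each full week contributes 2 days from the set (Fri, Sat): 68 × 2 = 136.
The 1 extra day is Fri — 1 of them qualifies.
Total: 136 + 1 = 137.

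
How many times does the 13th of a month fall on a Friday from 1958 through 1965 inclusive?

14

Friday-the-13ths by year:
1958: Jun
1959: Feb, Mar, Nov
1960: May
1961: Jan, Oct
1962: Apr, Jul
1963: Sep, Dec
1964: Mar, Nov
1965: Aug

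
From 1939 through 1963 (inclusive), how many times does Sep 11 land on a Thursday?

Day of week of September 11 in each year:
1939: Mon, 1940: Wed, 1941: Thu ✓, 1942: Fri, 1943: Sat, 1944: Mon, 1945: Tue, 1946: Wed, 1947: Thu ✓, 1948: Sat, 1949: Sun, 1950: Mon, 1951: Tue, 1952: Thu ✓, 1953: Fri, 1954: Sat, 1955: Sun, 1956: Tue, 1957: Wed, 1958: Thu ✓, 1959: Fri, 1960: Sun, 1961: Mon, 1962: Tue, 1963: Wed
Thursdays: 1941, 1947, 1952, 1958.

4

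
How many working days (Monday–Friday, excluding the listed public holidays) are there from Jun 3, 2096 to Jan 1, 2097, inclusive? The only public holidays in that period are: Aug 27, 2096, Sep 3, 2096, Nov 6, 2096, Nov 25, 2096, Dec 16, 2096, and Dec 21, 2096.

148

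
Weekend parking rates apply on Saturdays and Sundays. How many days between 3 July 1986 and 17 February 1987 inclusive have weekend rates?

3 July 1986 is a Thursday.
That's 230 days from start to end, counting both.
230 = 7 × 32 + 6, so there are 32 full weeks plus 6 extra days.
Each full week contributes 2 weekend days (Sat, Sun): 32 × 2 = 64.
The 6 extra days are Thursday, Friday, Saturday, Sunday, Monday, Tuesday — 2 of them qualify.
Total: 64 + 2 = 66.

66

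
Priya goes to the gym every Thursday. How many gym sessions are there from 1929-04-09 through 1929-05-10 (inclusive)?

5

1929-04-09 is a Tuesday.
That's 32 days from start to end, counting both.
32 = 7 × 4 + 4, so there are 4 full weeks plus 4 extra days.
Each full week contributes one Thursday: 4 so far.
The 4 extra days are Tuesday, Wednesday, Thursday, Friday — 1 of them qualifies.
Total: 4 + 1 = 5.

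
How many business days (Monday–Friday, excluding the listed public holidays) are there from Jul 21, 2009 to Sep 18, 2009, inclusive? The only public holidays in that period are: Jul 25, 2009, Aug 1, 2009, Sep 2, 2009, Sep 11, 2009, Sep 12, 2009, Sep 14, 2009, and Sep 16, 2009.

Jul 21, 2009 is a Tuesday.
The range spans 60 days (inclusive of both endpoints).
60 = 7 × 8 + 4, so there are 8 full weeks plus 4 extra days.
Each full week contributes 5 weekdays (Mon–Fri): 8 × 5 = 40.
The 4 extra days are Tue, Wed, Thu, Fri — 4 of them qualify.
Total: 40 + 4 = 44.
Holidays: Jul 25, 2009 (Sat); Aug 1, 2009 (Sat); Sep 2, 2009 (Wed); Sep 11, 2009 (Fri); Sep 12, 2009 (Sat); Sep 14, 2009 (Mon); Sep 16, 2009 (Wed).
4 of the 7 holidays fall on weekdays; the rest are weekends and were already excluded.
Business days: 44 − 4 = 40.

40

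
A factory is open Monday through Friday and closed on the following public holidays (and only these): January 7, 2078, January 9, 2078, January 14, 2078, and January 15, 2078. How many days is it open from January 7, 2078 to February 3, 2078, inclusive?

January 7, 2078 is a Friday.
The range spans 28 days (inclusive of both endpoints).
28 = 7 × 4, so the span is exactly 4 full weeks.
Each full week contributes 5 weekdays (Mon–Fri): 4 × 5 = 20.
Total: 20.
Holidays: January 7, 2078 (Fri); January 9, 2078 (Sun); January 14, 2078 (Fri); January 15, 2078 (Sat).
2 of the 4 holidays fall on weekdays; the rest are weekends and were already excluded.
Business days: 20 − 2 = 18.

18 business days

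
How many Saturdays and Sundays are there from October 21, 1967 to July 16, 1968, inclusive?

October 21, 1967 is a Saturday.
That's 270 days from start to end, counting both.
270 = 7 × 38 + 4, so there are 38 full weeks plus 4 extra days.
Each full week contributes 2 weekend days (Sat, Sun): 38 × 2 = 76.
The 4 extra days are Sat, Sun, Mon, Tue — 2 of them qualify.
Total: 76 + 2 = 78.

78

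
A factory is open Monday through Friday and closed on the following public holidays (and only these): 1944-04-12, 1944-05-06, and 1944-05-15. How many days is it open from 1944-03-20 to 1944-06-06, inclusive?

1944-03-20 is a Monday.
From 1944-03-20 to 1944-06-06 is 79 days inclusive.
79 = 7 × 11 + 2, so there are 11 full weeks plus 2 extra days.
Each full week contributes 5 weekdays (Mon–Fri): 11 × 5 = 55.
The 2 extra days are Mon, Tue — 2 of them qualify.
Total: 55 + 2 = 57.
Holidays: 1944-04-12 (Wed); 1944-05-06 (Sat); 1944-05-15 (Mon).
2 of the 3 holidays fall on weekdays; the rest are weekends and were already excluded.
Business days: 57 − 2 = 55.

55 business days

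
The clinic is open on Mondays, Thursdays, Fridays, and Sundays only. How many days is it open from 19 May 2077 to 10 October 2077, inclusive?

83

19 May 2077 is a Wednesday.
The range spans 145 days (inclusive of both endpoints).
145 = 7 × 20 + 5, so there are 20 full weeks plus 5 extra days.
Each full week contributes 4 days from the set (Mon, Thu, Fri, Sun): 20 × 4 = 80.
The 5 extra days are Wed, Thu, Fri, Sat, Sun — 3 of them qualify.
Total: 80 + 3 = 83.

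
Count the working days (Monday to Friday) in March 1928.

22

March 1, 1928 is a Thursday.
That's 31 days from start to end, counting both.
31 = 7 × 4 + 3, so there are 4 full weeks plus 3 extra days.
Each full week contributes 5 weekdays (Mon–Fri): 4 × 5 = 20.
The 3 extra days are Thursday, Friday, Saturday — 2 of them qualify.
Total: 20 + 2 = 22.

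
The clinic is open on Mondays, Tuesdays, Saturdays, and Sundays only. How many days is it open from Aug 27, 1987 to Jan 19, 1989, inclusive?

Aug 27, 1987 is a Thursday.
That's 512 days from start to end, counting both.
512 = 7 × 73 + 1, so there are 73 full weeks plus 1 extra day.
Each full week contributes 4 days from the set (Mon, Tue, Sat, Sun): 73 × 4 = 292.
The 1 extra day is Thu — none qualify.
Total: 292 + 0 = 292.

292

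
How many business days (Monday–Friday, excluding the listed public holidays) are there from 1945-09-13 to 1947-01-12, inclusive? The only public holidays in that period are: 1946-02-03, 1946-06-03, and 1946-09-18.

1945-09-13 is a Thursday.
That's 487 days from start to end, counting both.
487 = 7 × 69 + 4, so there are 69 full weeks plus 4 extra days.
Each full week contributes 5 weekdays (Mon–Fri): 69 × 5 = 345.
The 4 extra days are Thu, Fri, Sat, Sun — 2 of them qualify.
Total: 345 + 2 = 347.
Holidays: 1946-02-03 (Sun); 1946-06-03 (Mon); 1946-09-18 (Wed).
2 of the 3 holidays fall on weekdays; the rest are weekends and were already excluded.
Business days: 347 − 2 = 345.

345 business days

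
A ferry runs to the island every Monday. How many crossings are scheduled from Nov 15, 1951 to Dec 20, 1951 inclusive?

5

Nov 15, 1951 is a Thursday.
The range spans 36 days (inclusive of both endpoints).
36 = 7 × 5 + 1, so there are 5 full weeks plus 1 extra day.
Each full week contributes one Monday: 5 so far.
The 1 extra day is Thursday — none qualify.
Total: 5 + 0 = 5.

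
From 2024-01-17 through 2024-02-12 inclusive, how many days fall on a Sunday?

2024-01-17 is a Wednesday.
That's 27 days from start to end, counting both.
27 = 7 × 3 + 6, so there are 3 full weeks plus 6 extra days.
Each full week contributes one Sunday: 3 so far.
The 6 extra days are Wednesday, Thursday, Friday, Saturday, Sunday, Monday — 1 of them qualifies.
Total: 3 + 1 = 4.

4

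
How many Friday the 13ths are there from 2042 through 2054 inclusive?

Friday-the-13ths by year:
2042: Jun
2043: Feb, Mar, Nov
2044: May
2045: Jan, Oct
2046: Apr, Jul
2047: Sep, Dec
2048: Mar, Nov
2049: Aug
2050: May
2051: Jan, Oct
2052: Sep, Dec
2053: Jun
2054: Feb, Mar, Nov

23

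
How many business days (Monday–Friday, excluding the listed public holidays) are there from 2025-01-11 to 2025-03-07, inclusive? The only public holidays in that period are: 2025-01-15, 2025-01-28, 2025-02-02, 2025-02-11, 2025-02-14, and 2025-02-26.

2025-01-11 is a Saturday.
The range spans 56 days (inclusive of both endpoints).
56 = 7 × 8, so the span is exactly 8 full weeks.
Each full week contributes 5 weekdays (Mon–Fri): 8 × 5 = 40.
Total: 40.
Holidays: 2025-01-15 (Wed); 2025-01-28 (Tue); 2025-02-02 (Sun); 2025-02-11 (Tue); 2025-02-14 (Fri); 2025-02-26 (Wed).
5 of the 6 holidays fall on weekdays; the rest are weekends and were already excluded.
Business days: 40 − 5 = 35.

35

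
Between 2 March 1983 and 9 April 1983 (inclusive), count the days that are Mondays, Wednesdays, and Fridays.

17

2 March 1983 is a Wednesday.
The range spans 39 days (inclusive of both endpoints).
39 = 7 × 5 + 4, so there are 5 full weeks plus 4 extra days.
Each full week contributes 3 days from the set (Mon, Wed, Fri): 5 × 3 = 15.
The 4 extra days are Wed, Thu, Fri, Sat — 2 of them qualify.
Total: 15 + 2 = 17.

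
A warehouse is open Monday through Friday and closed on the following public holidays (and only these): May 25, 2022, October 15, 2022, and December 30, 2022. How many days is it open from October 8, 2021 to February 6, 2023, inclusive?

345 business days

October 8, 2021 is a Friday.
The range spans 487 days (inclusive of both endpoints).
487 = 7 × 69 + 4, so there are 69 full weeks plus 4 extra days.
Each full week contributes 5 weekdays (Mon–Fri): 69 × 5 = 345.
The 4 extra days are Friday, Saturday, Sunday, Monday — 2 of them qualify.
Total: 345 + 2 = 347.
Holidays: May 25, 2022 (Wed); October 15, 2022 (Sat); December 30, 2022 (Fri).
2 of the 3 holidays fall on weekdays; the rest are weekends and were already excluded.
Business days: 347 − 2 = 345.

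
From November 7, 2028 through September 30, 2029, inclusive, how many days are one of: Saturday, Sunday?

94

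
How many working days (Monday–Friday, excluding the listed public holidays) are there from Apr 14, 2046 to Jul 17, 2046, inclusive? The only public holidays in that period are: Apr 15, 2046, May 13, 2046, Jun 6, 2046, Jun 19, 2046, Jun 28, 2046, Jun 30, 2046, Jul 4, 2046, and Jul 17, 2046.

62

Apr 14, 2046 is a Saturday.
That's 95 days from start to end, counting both.
95 = 7 × 13 + 4, so there are 13 full weeks plus 4 extra days.
Each full week contributes 5 weekdays (Mon–Fri): 13 × 5 = 65.
The 4 extra days are Saturday, Sunday, Monday, Tuesday — 2 of them qualify.
Total: 65 + 2 = 67.
Holidays: Apr 15, 2046 (Sun); May 13, 2046 (Sun); Jun 6, 2046 (Wed); Jun 19, 2046 (Tue); Jun 28, 2046 (Thu); Jun 30, 2046 (Sat); Jul 4, 2046 (Wed); Jul 17, 2046 (Tue).
5 of the 8 holidays fall on weekdays; the rest are weekends and were already excluded.
Business days: 67 − 5 = 62.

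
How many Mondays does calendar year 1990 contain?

53

1 January 1990 is a Monday.
The range spans 365 days (inclusive of both endpoints).
365 = 7 × 52 + 1, so there are 52 full weeks plus 1 extra day.
Each full week contributes one Monday: 52 so far.
The 1 extra day is Monday — 1 of them qualifies.
Total: 52 + 1 = 53.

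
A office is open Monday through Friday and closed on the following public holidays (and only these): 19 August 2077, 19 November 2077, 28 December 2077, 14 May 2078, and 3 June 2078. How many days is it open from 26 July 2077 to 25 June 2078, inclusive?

236 working days

26 July 2077 is a Monday.
From 26 July 2077 to 25 June 2078 is 335 days inclusive.
335 = 7 × 47 + 6, so there are 47 full weeks plus 6 extra days.
Each full week contributes 5 weekdays (Mon–Fri): 47 × 5 = 235.
The 6 extra days are Monday, Tuesday, Wednesday, Thursday, Friday, Saturday — 5 of them qualify.
Total: 235 + 5 = 240.
Holidays: 19 August 2077 (Thu); 19 November 2077 (Fri); 28 December 2077 (Tue); 14 May 2078 (Sat); 3 June 2078 (Fri).
4 of the 5 holidays fall on weekdays; the rest are weekends and were already excluded.
Business days: 240 − 4 = 236.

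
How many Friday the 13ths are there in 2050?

The 13th falls on a Friday when the month's 13th has weekday Fri.
Jan 13 is Thu; Feb 13 is Sun; Mar 13 is Sun; Apr 13 is Wed; May 13 is Fri ✓; Jun 13 is Mon; Jul 13 is Wed; Aug 13 is Sat; Sep 13 is Tue; Oct 13 is Thu; Nov 13 is Sun; Dec 13 is Tue.
Friday the 13ths: May.

1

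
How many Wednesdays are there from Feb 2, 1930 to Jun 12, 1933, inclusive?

175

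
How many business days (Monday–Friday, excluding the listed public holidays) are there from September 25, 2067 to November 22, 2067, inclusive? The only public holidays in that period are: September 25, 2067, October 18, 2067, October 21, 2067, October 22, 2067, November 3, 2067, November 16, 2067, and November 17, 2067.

September 25, 2067 is a Sunday.
The range spans 59 days (inclusive of both endpoints).
59 = 7 × 8 + 3, so there are 8 full weeks plus 3 extra days.
Each full week contributes 5 weekdays (Mon–Fri): 8 × 5 = 40.
The 3 extra days are Sunday, Monday, Tuesday — 2 of them qualify.
Total: 40 + 2 = 42.
Holidays: September 25, 2067 (Sun); October 18, 2067 (Tue); October 21, 2067 (Fri); October 22, 2067 (Sat); November 3, 2067 (Thu); November 16, 2067 (Wed); November 17, 2067 (Thu).
5 of the 7 holidays fall on weekdays; the rest are weekends and were already excluded.
Business days: 42 − 5 = 37.

37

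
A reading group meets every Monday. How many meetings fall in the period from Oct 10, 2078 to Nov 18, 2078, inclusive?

6

Oct 10, 2078 is a Monday.
That's 40 days from start to end, counting both.
40 = 7 × 5 + 5, so there are 5 full weeks plus 5 extra days.
Each full week contributes one Monday: 5 so far.
The 5 extra days are Monday, Tuesday, Wednesday, Thursday, Friday — 1 of them qualifies.
Total: 5 + 1 = 6.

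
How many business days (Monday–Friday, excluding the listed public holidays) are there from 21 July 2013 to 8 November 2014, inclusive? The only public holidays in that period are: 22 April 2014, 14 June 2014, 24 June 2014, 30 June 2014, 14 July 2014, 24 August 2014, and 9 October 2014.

21 July 2013 is a Sunday.
That's 476 days from start to end, counting both.
476 = 7 × 68, so the span is exactly 68 full weeks.
Each full week contributes 5 weekdays (Mon–Fri): 68 × 5 = 340.
Holidays: 22 April 2014 (Tue); 14 June 2014 (Sat); 24 June 2014 (Tue); 30 June 2014 (Mon); 14 July 2014 (Mon); 24 August 2014 (Sun); 9 October 2014 (Thu).
5 of the 7 holidays fall on weekdays; the rest are weekends and were already excluded.
Business days: 340 − 5 = 335.

335 business days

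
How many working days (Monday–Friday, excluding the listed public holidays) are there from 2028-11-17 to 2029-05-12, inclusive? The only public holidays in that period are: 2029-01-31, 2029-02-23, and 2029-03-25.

124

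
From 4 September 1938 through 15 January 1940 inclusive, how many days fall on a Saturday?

71 Saturdays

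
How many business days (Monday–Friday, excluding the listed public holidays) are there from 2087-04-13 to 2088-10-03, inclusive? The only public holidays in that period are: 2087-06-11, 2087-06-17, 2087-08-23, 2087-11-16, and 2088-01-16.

382

2087-04-13 is a Sunday.
The range spans 540 days (inclusive of both endpoints).
540 = 7 × 77 + 1, so there are 77 full weeks plus 1 extra day.
Each full week contributes 5 weekdays (Mon–Fri): 77 × 5 = 385.
The 1 extra day is Sun — none qualify.
Total: 385 + 0 = 385.
Holidays: 2087-06-11 (Wed); 2087-06-17 (Tue); 2087-08-23 (Sat); 2087-11-16 (Sun); 2088-01-16 (Fri).
3 of the 5 holidays fall on weekdays; the rest are weekends and were already excluded.
Business days: 385 − 3 = 382.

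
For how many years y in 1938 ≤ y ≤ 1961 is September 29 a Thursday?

Day of week of September 29 in each year:
1938: Thu ✓, 1939: Fri, 1940: Sun, 1941: Mon, 1942: Tue, 1943: Wed, 1944: Fri, 1945: Sat, 1946: Sun, 1947: Mon, 1948: Wed, 1949: Thu ✓, 1950: Fri, 1951: Sat, 1952: Mon, 1953: Tue, 1954: Wed, 1955: Thu ✓, 1956: Sat, 1957: Sun, 1958: Mon, 1959: Tue, 1960: Thu ✓, 1961: Fri
Thursdays: 1938, 1949, 1955, 1960.

4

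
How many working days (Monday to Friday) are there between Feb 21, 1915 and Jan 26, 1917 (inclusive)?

505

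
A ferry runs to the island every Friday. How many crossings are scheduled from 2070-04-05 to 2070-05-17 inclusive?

6

2070-04-05 is a Saturday.
The range spans 43 days (inclusive of both endpoints).
43 = 7 × 6 + 1, so there are 6 full weeks plus 1 extra day.
Each full week contributes one Friday: 6 so far.
The 1 extra day is Sat — none qualify.
Total: 6 + 0 = 6.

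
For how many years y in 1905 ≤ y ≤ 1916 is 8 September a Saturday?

1

Day of week of September 8 in each year:
1905: Fri, 1906: Sat ✓, 1907: Sun, 1908: Tue, 1909: Wed, 1910: Thu, 1911: Fri, 1912: Sun, 1913: Mon, 1914: Tue, 1915: Wed, 1916: Fri
Saturdays: 1906.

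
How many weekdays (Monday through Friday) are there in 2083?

261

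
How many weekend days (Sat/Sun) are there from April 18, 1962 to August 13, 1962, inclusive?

34

April 18, 1962 is a Wednesday.
The range spans 118 days (inclusive of both endpoints).
118 = 7 × 16 + 6, so there are 16 full weeks plus 6 extra days.
Each full week contributes 2 weekend days (Sat, Sun): 16 × 2 = 32.
The 6 extra days are Wed, Thu, Fri, Sat, Sun, Mon — 2 of them qualify.
Total: 32 + 2 = 34.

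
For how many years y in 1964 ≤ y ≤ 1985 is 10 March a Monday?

Day of week of March 10 in each year:
1964: Tue, 1965: Wed, 1966: Thu, 1967: Fri, 1968: Sun, 1969: Mon ✓, 1970: Tue, 1971: Wed, 1972: Fri, 1973: Sat, 1974: Sun, 1975: Mon ✓, 1976: Wed, 1977: Thu, 1978: Fri, 1979: Sat, 1980: Mon ✓, 1981: Tue, 1982: Wed, 1983: Thu, 1984: Sat, 1985: Sun
Mondays: 1969, 1975, 1980.

3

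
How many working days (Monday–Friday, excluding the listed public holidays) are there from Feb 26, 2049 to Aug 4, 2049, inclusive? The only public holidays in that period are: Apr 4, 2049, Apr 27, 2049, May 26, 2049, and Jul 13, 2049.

111 working days

Feb 26, 2049 is a Friday.
The range spans 160 days (inclusive of both endpoints).
160 = 7 × 22 + 6, so there are 22 full weeks plus 6 extra days.
Each full week contributes 5 weekdays (Mon–Fri): 22 × 5 = 110.
The 6 extra days are Friday, Saturday, Sunday, Monday, Tuesday, Wednesday — 4 of them qualify.
Total: 110 + 4 = 114.
Holidays: Apr 4, 2049 (Sun); Apr 27, 2049 (Tue); May 26, 2049 (Wed); Jul 13, 2049 (Tue).
3 of the 4 holidays fall on weekdays; the rest are weekends and were already excluded.
Business days: 114 − 3 = 111.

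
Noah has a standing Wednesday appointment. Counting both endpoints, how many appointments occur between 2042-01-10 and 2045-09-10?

2042-01-10 is a Friday.
The range spans 1340 days (inclusive of both endpoints).
1340 = 7 × 191 + 3, so there are 191 full weeks plus 3 extra days.
Each full week contributes one Wednesday: 191 so far.
The 3 extra days are Friday, Saturday, Sunday — none qualify.
Total: 191 + 0 = 191.

191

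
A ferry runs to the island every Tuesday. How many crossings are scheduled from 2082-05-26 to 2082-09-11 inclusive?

2082-05-26 is a Tuesday.
From 2082-05-26 to 2082-09-11 is 109 days inclusive.
109 = 7 × 15 + 4, so there are 15 full weeks plus 4 extra days.
Each full week contributes one Tuesday: 15 so far.
The 4 extra days are Tuesday, Wednesday, Thursday, Friday — 1 of them qualifies.
Total: 15 + 1 = 16.

16 Tuesdays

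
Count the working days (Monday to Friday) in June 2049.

June 1, 2049 is a Tuesday.
From June 1, 2049 to June 30, 2049 is 30 days inclusive.
30 = 7 × 4 + 2, so there are 4 full weeks plus 2 extra days.
Each full week contributes 5 weekdays (Mon–Fri): 4 × 5 = 20.
The 2 extra days are Tue, Wed — 2 of them qualify.
Total: 20 + 2 = 22.

22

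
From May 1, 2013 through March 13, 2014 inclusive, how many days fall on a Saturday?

45

May 1, 2013 is a Wednesday.
That's 317 days from start to end, counting both.
317 = 7 × 45 + 2, so there are 45 full weeks plus 2 extra days.
Each full week contributes one Saturday: 45 so far.
The 2 extra days are Wed, Thu — none qualify.
Total: 45 + 0 = 45.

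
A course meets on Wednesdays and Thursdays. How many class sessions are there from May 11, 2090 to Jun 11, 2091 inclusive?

May 11, 2090 is a Thursday.
From May 11, 2090 to Jun 11, 2091 is 397 days inclusive.
397 = 7 × 56 + 5, so there are 56 full weeks plus 5 extra days.
Each full week contributes 2 days from the set (Wed, Thu): 56 × 2 = 112.
The 5 extra days are Thursday, Friday, Saturday, Sunday, Monday — 1 of them qualifies.
Total: 112 + 1 = 113.

113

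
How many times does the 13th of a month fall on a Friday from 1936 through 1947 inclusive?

19

Friday-the-13ths by year:
1936: Mar, Nov
1937: Aug
1938: May
1939: Jan, Oct
1940: Sep, Dec
1941: Jun
1942: Feb, Mar, Nov
1943: Aug
1944: Oct
1945: Apr, Jul
1946: Sep, Dec
1947: Jun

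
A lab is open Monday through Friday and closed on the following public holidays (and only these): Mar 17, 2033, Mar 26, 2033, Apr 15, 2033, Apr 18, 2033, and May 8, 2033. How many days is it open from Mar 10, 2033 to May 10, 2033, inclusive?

Mar 10, 2033 is a Thursday.
From Mar 10, 2033 to May 10, 2033 is 62 days inclusive.
62 = 7 × 8 + 6, so there are 8 full weeks plus 6 extra days.
Each full week contributes 5 weekdays (Mon–Fri): 8 × 5 = 40.
The 6 extra days are Thursday, Friday, Saturday, Sunday, Monday, Tuesday — 4 of them qualify.
Total: 40 + 4 = 44.
Holidays: Mar 17, 2033 (Thu); Mar 26, 2033 (Sat); Apr 15, 2033 (Fri); Apr 18, 2033 (Mon); May 8, 2033 (Sun).
3 of the 5 holidays fall on weekdays; the rest are weekends and were already excluded.
Business days: 44 − 3 = 41.

41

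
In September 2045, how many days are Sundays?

Sep 1, 2045 is a Friday.
The range spans 30 days (inclusive of both endpoints).
30 = 7 × 4 + 2, so there are 4 full weeks plus 2 extra days.
Each full week contributes one Sunday: 4 so far.
The 2 extra days are Friday, Saturday — none qualify.
Total: 4 + 0 = 4.

4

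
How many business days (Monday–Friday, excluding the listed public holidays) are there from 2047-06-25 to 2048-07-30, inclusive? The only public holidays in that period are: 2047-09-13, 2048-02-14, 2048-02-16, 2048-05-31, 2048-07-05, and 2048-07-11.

286 business days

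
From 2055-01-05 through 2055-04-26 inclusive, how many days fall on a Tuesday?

16

2055-01-05 is a Tuesday.
The range spans 112 days (inclusive of both endpoints).
112 = 7 × 16, so the span is exactly 16 full weeks.
Each full week contributes one Tuesday: 16 so far.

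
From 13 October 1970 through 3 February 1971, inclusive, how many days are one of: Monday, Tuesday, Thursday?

13 October 1970 is a Tuesday.
The range spans 114 days (inclusive of both endpoints).
114 = 7 × 16 + 2, so there are 16 full weeks plus 2 extra days.
Each full week contributes 3 days from the set (Mon, Tue, Thu): 16 × 3 = 48.
The 2 extra days are Tuesday, Wednesday — 1 of them qualifies.
Total: 48 + 1 = 49.

49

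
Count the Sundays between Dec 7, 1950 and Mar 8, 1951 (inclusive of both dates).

13

Dec 7, 1950 is a Thursday.
That's 92 days from start to end, counting both.
92 = 7 × 13 + 1, so there are 13 full weeks plus 1 extra day.
Each full week contributes one Sunday: 13 so far.
The 1 extra day is Thursday — none qualify.
Total: 13 + 0 = 13.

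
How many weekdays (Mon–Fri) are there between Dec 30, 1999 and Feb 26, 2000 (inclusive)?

Dec 30, 1999 is a Thursday.
That's 59 days from start to end, counting both.
59 = 7 × 8 + 3, so there are 8 full weeks plus 3 extra days.
Each full week contributes 5 weekdays (Mon–Fri): 8 × 5 = 40.
The 3 extra days are Thu, Fri, Sat — 2 of them qualify.
Total: 40 + 2 = 42.

42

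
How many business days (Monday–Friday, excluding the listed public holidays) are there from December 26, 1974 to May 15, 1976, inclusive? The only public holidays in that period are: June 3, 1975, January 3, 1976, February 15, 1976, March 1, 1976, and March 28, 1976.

360

December 26, 1974 is a Thursday.
The range spans 507 days (inclusive of both endpoints).
507 = 7 × 72 + 3, so there are 72 full weeks plus 3 extra days.
Each full week contributes 5 weekdays (Mon–Fri): 72 × 5 = 360.
The 3 extra days are Thursday, Friday, Saturday — 2 of them qualify.
Total: 360 + 2 = 362.
Holidays: June 3, 1975 (Tue); January 3, 1976 (Sat); February 15, 1976 (Sun); March 1, 1976 (Mon); March 28, 1976 (Sun).
2 of the 5 holidays fall on weekdays; the rest are weekends and were already excluded.
Business days: 362 − 2 = 360.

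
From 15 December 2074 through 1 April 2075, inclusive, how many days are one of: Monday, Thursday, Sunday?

47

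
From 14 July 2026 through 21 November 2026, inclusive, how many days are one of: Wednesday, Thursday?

14 July 2026 is a Tuesday.
From 14 July 2026 to 21 November 2026 is 131 days inclusive.
131 = 7 × 18 + 5, so there are 18 full weeks plus 5 extra days.
Each full week contributes 2 days from the set (Wed, Thu): 18 × 2 = 36.
The 5 extra days are Tue, Wed, Thu, Fri, Sat — 2 of them qualify.
Total: 36 + 2 = 38.

38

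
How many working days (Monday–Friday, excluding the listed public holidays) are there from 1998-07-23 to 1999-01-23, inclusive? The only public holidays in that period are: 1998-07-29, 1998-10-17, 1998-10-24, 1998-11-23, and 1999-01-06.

1998-07-23 is a Thursday.
From 1998-07-23 to 1999-01-23 is 185 days inclusive.
185 = 7 × 26 + 3, so there are 26 full weeks plus 3 extra days.
Each full week contributes 5 weekdays (Mon–Fri): 26 × 5 = 130.
The 3 extra days are Thu, Fri, Sat — 2 of them qualify.
Total: 130 + 2 = 132.
Holidays: 1998-07-29 (Wed); 1998-10-17 (Sat); 1998-10-24 (Sat); 1998-11-23 (Mon); 1999-01-06 (Wed).
3 of the 5 holidays fall on weekdays; the rest are weekends and were already excluded.
Business days: 132 − 3 = 129.

129 working days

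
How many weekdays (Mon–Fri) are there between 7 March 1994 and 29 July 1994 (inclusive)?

105 weekdays

7 March 1994 is a Monday.
That's 145 days from start to end, counting both.
145 = 7 × 20 + 5, so there are 20 full weeks plus 5 extra days.
Each full week contributes 5 weekdays (Mon–Fri): 20 × 5 = 100.
The 5 extra days are Monday, Tuesday, Wednesday, Thursday, Friday — 5 of them qualify.
Total: 100 + 5 = 105.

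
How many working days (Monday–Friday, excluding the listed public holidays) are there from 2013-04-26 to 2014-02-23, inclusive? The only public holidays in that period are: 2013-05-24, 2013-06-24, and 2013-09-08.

2013-04-26 is a Friday.
From 2013-04-26 to 2014-02-23 is 304 days inclusive.
304 = 7 × 43 + 3, so there are 43 full weeks plus 3 extra days.
Each full week contributes 5 weekdays (Mon–Fri): 43 × 5 = 215.
The 3 extra days are Fri, Sat, Sun — 1 of them qualifies.
Total: 215 + 1 = 216.
Holidays: 2013-05-24 (Fri); 2013-06-24 (Mon); 2013-09-08 (Sun).
2 of the 3 holidays fall on weekdays; the rest are weekends and were already excluded.
Business days: 216 − 2 = 214.

214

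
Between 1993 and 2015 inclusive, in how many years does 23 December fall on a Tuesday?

Day of week of December 23 in each year:
1993: Thu, 1994: Fri, 1995: Sat, 1996: Mon, 1997: Tue ✓, 1998: Wed, 1999: Thu, 2000: Sat, 2001: Sun, 2002: Mon, 2003: Tue ✓, 2004: Thu, 2005: Fri, 2006: Sat, 2007: Sun, 2008: Tue ✓, 2009: Wed, 2010: Thu, 2011: Fri, 2012: Sun, 2013: Mon, 2014: Tue ✓, 2015: Wed
Tuesdays: 1997, 2003, 2008, 2014.

4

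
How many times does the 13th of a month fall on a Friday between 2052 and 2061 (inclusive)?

16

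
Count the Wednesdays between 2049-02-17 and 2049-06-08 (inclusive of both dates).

16

2049-02-17 is a Wednesday.
The range spans 112 days (inclusive of both endpoints).
112 = 7 × 16, so the span is exactly 16 full weeks.
Each full week contributes one Wednesday: 16 so far.
Total: 16.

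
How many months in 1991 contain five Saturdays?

4

A month has five Saturdays exactly when Saturday falls within its first (length − 28) days.
Jan: 31 days, starts Tue → 5 of Tue, Wed, Thu
Feb: 28 days, starts Fri → 5 of (none)
Mar: 31 days, starts Fri → 5 of Fri, Sat, Sun ✓
Apr: 30 days, starts Mon → 5 of Mon, Tue
May: 31 days, starts Wed → 5 of Wed, Thu, Fri
Jun: 30 days, starts Sat → 5 of Sat, Sun ✓
Jul: 31 days, starts Mon → 5 of Mon, Tue, Wed
Aug: 31 days, starts Thu → 5 of Thu, Fri, Sat ✓
Sep: 30 days, starts Sun → 5 of Sun, Mon
Oct: 31 days, starts Tue → 5 of Tue, Wed, Thu
Nov: 30 days, starts Fri → 5 of Fri, Sat ✓
Dec: 31 days, starts Sun → 5 of Sun, Mon, Tue
Months with five Saturdays: Mar, Jun, Aug, Nov.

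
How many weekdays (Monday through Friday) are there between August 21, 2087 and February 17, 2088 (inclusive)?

August 21, 2087 is a Thursday.
The range spans 181 days (inclusive of both endpoints).
181 = 7 × 25 + 6, so there are 25 full weeks plus 6 extra days.
Each full week contributes 5 weekdays (Mon–Fri): 25 × 5 = 125.
The 6 extra days are Thursday, Friday, Saturday, Sunday, Monday, Tuesday — 4 of them qualify.
Total: 125 + 4 = 129.

129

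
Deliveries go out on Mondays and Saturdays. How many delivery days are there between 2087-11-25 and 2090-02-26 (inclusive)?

2087-11-25 is a Tuesday.
That's 825 days from start to end, counting both.
825 = 7 × 117 + 6, so there are 117 full weeks plus 6 extra days.
Each full week contributes 2 days from the set (Mon, Sat): 117 × 2 = 234.
The 6 extra days are Tue, Wed, Thu, Fri, Sat, Sun — 1 of them qualifies.
Total: 234 + 1 = 235.

235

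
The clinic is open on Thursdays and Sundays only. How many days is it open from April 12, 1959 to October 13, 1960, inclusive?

April 12, 1959 is a Sunday.
That's 551 days from start to end, counting both.
551 = 7 × 78 + 5, so there are 78 full weeks plus 5 extra days.
Each full week contributes 2 days from the set (Thu, Sun): 78 × 2 = 156.
The 5 extra days are Sun, Mon, Tue, Wed, Thu — 2 of them qualify.
Total: 156 + 2 = 158.

158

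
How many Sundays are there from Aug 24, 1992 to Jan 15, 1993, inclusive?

20

Aug 24, 1992 is a Monday.
The range spans 145 days (inclusive of both endpoints).
145 = 7 × 20 + 5, so there are 20 full weeks plus 5 extra days.
Each full week contributes one Sunday: 20 so far.
The 5 extra days are Monday, Tuesday, Wednesday, Thursday, Friday — none qualify.
Total: 20 + 0 = 20.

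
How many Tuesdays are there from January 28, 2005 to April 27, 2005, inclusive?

January 28, 2005 is a Friday.
That's 90 days from start to end, counting both.
90 = 7 × 12 + 6, so there are 12 full weeks plus 6 extra days.
Each full week contributes one Tuesday: 12 so far.
The 6 extra days are Fri, Sat, Sun, Mon, Tue, Wed — 1 of them qualifies.
Total: 12 + 1 = 13.

13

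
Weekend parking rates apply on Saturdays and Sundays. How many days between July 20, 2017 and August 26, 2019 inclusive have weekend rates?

220

July 20, 2017 is a Thursday.
From July 20, 2017 to August 26, 2019 is 768 days inclusive.
768 = 7 × 109 + 5, so there are 109 full weeks plus 5 extra days.
Each full week contributes 2 weekend days (Sat, Sun): 109 × 2 = 218.
The 5 extra days are Thursday, Friday, Saturday, Sunday, Monday — 2 of them qualify.
Total: 218 + 2 = 220.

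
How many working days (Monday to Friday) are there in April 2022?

Apr 1, 2022 is a Friday.
That's 30 days from start to end, counting both.
30 = 7 × 4 + 2, so there are 4 full weeks plus 2 extra days.
Each full week contributes 5 weekdays (Mon–Fri): 4 × 5 = 20.
The 2 extra days are Fri, Sat — 1 of them qualifies.
Total: 20 + 1 = 21.

21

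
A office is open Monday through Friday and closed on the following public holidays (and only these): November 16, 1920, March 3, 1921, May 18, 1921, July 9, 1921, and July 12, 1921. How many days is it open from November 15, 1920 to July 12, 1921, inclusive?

November 15, 1920 is a Monday.
That's 240 days from start to end, counting both.
240 = 7 × 34 + 2, so there are 34 full weeks plus 2 extra days.
Each full week contributes 5 weekdays (Mon–Fri): 34 × 5 = 170.
The 2 extra days are Mon, Tue — 2 of them qualify.
Total: 170 + 2 = 172.
Holidays: November 16, 1920 (Tue); March 3, 1921 (Thu); May 18, 1921 (Wed); July 9, 1921 (Sat); July 12, 1921 (Tue).
4 of the 5 holidays fall on weekdays; the rest are weekends and were already excluded.
Business days: 172 − 4 = 168.

168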